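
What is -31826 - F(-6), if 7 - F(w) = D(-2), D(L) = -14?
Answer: -31847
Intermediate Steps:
F(w) = 21 (F(w) = 7 - 1*(-14) = 7 + 14 = 21)
-31826 - F(-6) = -31826 - 1*21 = -31826 - 21 = -31847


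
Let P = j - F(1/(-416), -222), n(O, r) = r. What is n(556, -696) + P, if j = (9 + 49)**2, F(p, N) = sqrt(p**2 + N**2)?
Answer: 2668 - sqrt(8528891905)/416 ≈ 2446.0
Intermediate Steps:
F(p, N) = sqrt(N**2 + p**2)
j = 3364 (j = 58**2 = 3364)
P = 3364 - sqrt(8528891905)/416 (P = 3364 - sqrt((-222)**2 + (1/(-416))**2) = 3364 - sqrt(49284 + (-1/416)**2) = 3364 - sqrt(49284 + 1/173056) = 3364 - sqrt(8528891905/173056) = 3364 - sqrt(8528891905)/416 ≈ 3142.0)
n(556, -696) + P = -696 + (3364 - sqrt(8528891905)/416) = 2668 - sqrt(8528891905)/416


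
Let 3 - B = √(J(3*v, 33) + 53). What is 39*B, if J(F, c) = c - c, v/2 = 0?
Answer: 117 - 39*√53 ≈ -166.92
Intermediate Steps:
v = 0 (v = 2*0 = 0)
J(F, c) = 0
B = 3 - √53 (B = 3 - √(0 + 53) = 3 - √53 ≈ -4.2801)
39*B = 39*(3 - √53) = 117 - 39*√53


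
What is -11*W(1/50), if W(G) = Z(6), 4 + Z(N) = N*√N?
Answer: 44 - 66*√6 ≈ -117.67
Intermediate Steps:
Z(N) = -4 + N^(3/2) (Z(N) = -4 + N*√N = -4 + N^(3/2))
W(G) = -4 + 6*√6 (W(G) = -4 + 6^(3/2) = -4 + 6*√6)
-11*W(1/50) = -11*(-4 + 6*√6) = 44 - 66*√6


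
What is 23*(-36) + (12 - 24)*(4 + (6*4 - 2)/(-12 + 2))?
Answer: -4248/5 ≈ -849.60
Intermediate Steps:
23*(-36) + (12 - 24)*(4 + (6*4 - 2)/(-12 + 2)) = -828 - 12*(4 + (24 - 2)/(-10)) = -828 - 12*(4 + 22*(-1/10)) = -828 - 12*(4 - 11/5) = -828 - 12*9/5 = -828 - 108/5 = -4248/5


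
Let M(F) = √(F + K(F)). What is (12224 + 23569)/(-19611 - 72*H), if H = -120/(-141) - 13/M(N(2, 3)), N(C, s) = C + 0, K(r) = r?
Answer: -186919/100289 ≈ -1.8638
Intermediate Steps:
N(C, s) = C
M(F) = √2*√F (M(F) = √(F + F) = √(2*F) = √2*√F)
H = -531/94 (H = -120/(-141) - 13/(√2*√2) = -120*(-1/141) - 13/2 = 40/47 - 13*½ = 40/47 - 13/2 = -531/94 ≈ -5.6489)
(12224 + 23569)/(-19611 - 72*H) = (12224 + 23569)/(-19611 - 72*(-531/94)) = 35793/(-19611 + 19116/47) = 35793/(-902601/47) = 35793*(-47/902601) = -186919/100289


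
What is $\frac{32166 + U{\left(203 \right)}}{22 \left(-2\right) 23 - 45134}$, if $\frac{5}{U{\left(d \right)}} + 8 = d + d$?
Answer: $- \frac{12802073}{18366108} \approx -0.69705$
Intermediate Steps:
$U{\left(d \right)} = \frac{5}{-8 + 2 d}$ ($U{\left(d \right)} = \frac{5}{-8 + \left(d + d\right)} = \frac{5}{-8 + 2 d}$)
$\frac{32166 + U{\left(203 \right)}}{22 \left(-2\right) 23 - 45134} = \frac{32166 + \frac{5}{2 \left(-4 + 203\right)}}{22 \left(-2\right) 23 - 45134} = \frac{32166 + \frac{5}{2 \cdot 199}}{\left(-44\right) 23 - 45134} = \frac{32166 + \frac{5}{2} \cdot \frac{1}{199}}{-1012 - 45134} = \frac{32166 + \frac{5}{398}}{-46146} = \frac{12802073}{398} \left(- \frac{1}{46146}\right) = - \frac{12802073}{18366108}$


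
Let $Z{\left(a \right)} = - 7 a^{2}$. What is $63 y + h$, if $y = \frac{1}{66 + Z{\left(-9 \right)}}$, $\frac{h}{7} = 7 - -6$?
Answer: $\frac{15176}{167} \approx 90.874$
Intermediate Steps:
$h = 91$ ($h = 7 \left(7 - -6\right) = 7 \left(7 + 6\right) = 7 \cdot 13 = 91$)
$y = - \frac{1}{501}$ ($y = \frac{1}{66 - 7 \left(-9\right)^{2}} = \frac{1}{66 - 567} = \frac{1}{-501} = - \frac{1}{501} \approx -0.001996$)
$63 y + h = 63 \left(- \frac{1}{501}\right) + 91 = - \frac{21}{167} + 91 = \frac{15176}{167}$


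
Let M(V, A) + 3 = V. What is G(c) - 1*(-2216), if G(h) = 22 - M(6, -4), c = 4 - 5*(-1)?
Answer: 2235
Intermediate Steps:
M(V, A) = -3 + V
c = 9 (c = 4 + 5 = 9)
G(h) = 19 (G(h) = 22 - (-3 + 6) = 22 - 1*3 = 22 - 3 = 19)
G(c) - 1*(-2216) = 19 - 1*(-2216) = 19 + 2216 = 2235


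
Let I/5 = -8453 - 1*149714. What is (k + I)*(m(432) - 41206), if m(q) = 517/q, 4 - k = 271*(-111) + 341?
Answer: 4515927106075/144 ≈ 3.1361e+10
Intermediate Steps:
k = 29744 (k = 4 - (271*(-111) + 341) = 4 - (-30081 + 341) = 4 - 1*(-29740) = 4 + 29740 = 29744)
I = -790835 (I = 5*(-8453 - 1*149714) = 5*(-8453 - 149714) = 5*(-158167) = -790835)
(k + I)*(m(432) - 41206) = (29744 - 790835)*(517/432 - 41206) = -761091*(517*(1/432) - 41206) = -761091*(517/432 - 41206) = -761091*(-17800475/432) = 4515927106075/144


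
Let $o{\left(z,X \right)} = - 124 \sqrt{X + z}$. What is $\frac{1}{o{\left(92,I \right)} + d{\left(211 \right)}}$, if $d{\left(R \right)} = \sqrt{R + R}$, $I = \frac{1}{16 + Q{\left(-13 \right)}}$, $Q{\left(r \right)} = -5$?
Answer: $\frac{11}{- 124 \sqrt{11143} + 11 \sqrt{422}} \approx -0.00085513$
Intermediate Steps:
$I = \frac{1}{11}$ ($I = \frac{1}{16 - 5} = \frac{1}{11} \approx 0.090909$)
$d{\left(R \right)} = \sqrt{2} \sqrt{R}$ ($d{\left(R \right)} = \sqrt{2 R} = \sqrt{2} \sqrt{R}$)
$\frac{1}{o{\left(92,I \right)} + d{\left(211 \right)}} = \frac{1}{- 124 \sqrt{\frac{1}{11} + 92} + \sqrt{2} \sqrt{211}} = \frac{1}{- 124 \sqrt{\frac{1013}{11}} + \sqrt{422}} = \frac{1}{- 124 \frac{\sqrt{11143}}{11} + \sqrt{422}} = \frac{1}{- \frac{124 \sqrt{11143}}{11} + \sqrt{422}} = \frac{1}{\sqrt{422} - \frac{124 \sqrt{11143}}{11}}$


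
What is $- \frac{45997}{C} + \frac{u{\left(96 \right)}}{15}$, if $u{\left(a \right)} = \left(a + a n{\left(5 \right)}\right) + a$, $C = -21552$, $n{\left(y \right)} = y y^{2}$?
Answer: $\frac{87817313}{107760} \approx 814.93$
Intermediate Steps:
$n{\left(y \right)} = y^{3}$
$u{\left(a \right)} = 127 a$ ($u{\left(a \right)} = \left(a + a 5^{3}\right) + a = \left(a + a 125\right) + a = \left(a + 125 a\right) + a = 126 a + a = 127 a$)
$- \frac{45997}{C} + \frac{u{\left(96 \right)}}{15} = - \frac{45997}{-21552} + \frac{127 \cdot 96}{15} = \left(-45997\right) \left(- \frac{1}{21552}\right) + 12192 \cdot \frac{1}{15} = \frac{45997}{21552} + \frac{4064}{5} = \frac{87817313}{107760}$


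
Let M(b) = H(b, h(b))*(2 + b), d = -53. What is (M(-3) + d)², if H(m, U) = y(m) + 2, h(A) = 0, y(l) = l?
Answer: 2704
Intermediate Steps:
H(m, U) = 2 + m (H(m, U) = m + 2 = 2 + m)
M(b) = (2 + b)² (M(b) = (2 + b)*(2 + b) = (2 + b)²)
(M(-3) + d)² = ((2 - 3)² - 53)² = ((-1)² - 53)² = (1 - 53)² = (-52)² = 2704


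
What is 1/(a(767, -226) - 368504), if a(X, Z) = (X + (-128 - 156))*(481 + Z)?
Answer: -1/245339 ≈ -4.0760e-6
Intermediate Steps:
a(X, Z) = (-284 + X)*(481 + Z) (a(X, Z) = (X - 284)*(481 + Z) = (-284 + X)*(481 + Z))
1/(a(767, -226) - 368504) = 1/((-136604 - 284*(-226) + 481*767 + 767*(-226)) - 368504) = 1/((-136604 + 64184 + 368927 - 173342) - 368504) = 1/(123165 - 368504) = 1/(-245339) = -1/245339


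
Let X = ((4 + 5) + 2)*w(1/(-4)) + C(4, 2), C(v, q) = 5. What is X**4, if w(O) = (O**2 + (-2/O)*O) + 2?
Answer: 68574961/65536 ≈ 1046.4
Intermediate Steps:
w(O) = O**2 (w(O) = (O**2 - 2) + 2 = (-2 + O**2) + 2 = O**2)
X = 91/16 (X = ((4 + 5) + 2)*(1/(-4))**2 + 5 = (9 + 2)*(1*(-1/4))**2 + 5 = 11*(-1/4)**2 + 5 = 11*(1/16) + 5 = 11/16 + 5 = 91/16 ≈ 5.6875)
X**4 = (91/16)**4 = 68574961/65536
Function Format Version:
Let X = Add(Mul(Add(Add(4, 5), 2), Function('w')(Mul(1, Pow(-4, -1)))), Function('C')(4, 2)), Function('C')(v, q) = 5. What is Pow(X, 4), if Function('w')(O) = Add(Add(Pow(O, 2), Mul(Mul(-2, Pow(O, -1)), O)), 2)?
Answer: Rational(68574961, 65536) ≈ 1046.4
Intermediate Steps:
Function('w')(O) = Pow(O, 2) (Function('w')(O) = Add(Add(Pow(O, 2), -2), 2) = Add(Add(-2, Pow(O, 2)), 2) = Pow(O, 2))
X = Rational(91, 16) (X = Add(Mul(Add(Add(4, 5), 2), Pow(Mul(1, Pow(-4, -1)), 2)), 5) = Add(Mul(Add(9, 2), Pow(Mul(1, Rational(-1, 4)), 2)), 5) = Add(Mul(11, Pow(Rational(-1, 4), 2)), 5) = Add(Mul(11, Rational(1, 16)), 5) = Add(Rational(11, 16), 5) = Rational(91, 16) ≈ 5.6875)
Pow(X, 4) = Pow(Rational(91, 16), 4) = Rational(68574961, 65536)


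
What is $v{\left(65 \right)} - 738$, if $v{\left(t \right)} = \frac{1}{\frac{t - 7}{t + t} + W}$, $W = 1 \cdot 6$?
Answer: $- \frac{309157}{419} \approx -737.84$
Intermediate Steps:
$W = 6$
$v{\left(t \right)} = \frac{1}{6 + \frac{-7 + t}{2 t}}$ ($v{\left(t \right)} = \frac{1}{\frac{t - 7}{t + t} + 6} = \frac{1}{\frac{-7 + t}{2 t} + 6} = \frac{1}{6 + \frac{-7 + t}{2 t}}$)
$v{\left(65 \right)} - 738 = 2 \cdot 65 \frac{1}{-7 + 13 \cdot 65} - 738 = 2 \cdot 65 \frac{1}{-7 + 845} - 738 = 2 \cdot 65 \cdot \frac{1}{838} - 738 = \frac{65}{419} - 738 = - \frac{309157}{419}$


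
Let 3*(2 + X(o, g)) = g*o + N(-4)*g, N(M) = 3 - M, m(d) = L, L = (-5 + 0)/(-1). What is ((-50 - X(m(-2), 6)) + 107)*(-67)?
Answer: -2345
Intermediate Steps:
L = 5 (L = -5*(-1) = 5)
m(d) = 5
X(o, g) = -2 + 7*g/3 + g*o/3 (X(o, g) = -2 + (g*o + (3 - 1*(-4))*g)/3 = -2 + (g*o + (3 + 4)*g)/3 = -2 + (g*o + 7*g)/3 = -2 + (7*g + g*o)/3 = -2 + (7*g/3 + g*o/3) = -2 + 7*g/3 + g*o/3)
((-50 - X(m(-2), 6)) + 107)*(-67) = ((-50 - (-2 + (7/3)*6 + (⅓)*6*5)) + 107)*(-67) = ((-50 - (-2 + 14 + 10)) + 107)*(-67) = ((-50 - 1*22) + 107)*(-67) = ((-50 - 22) + 107)*(-67) = (-72 + 107)*(-67) = 35*(-67) = -2345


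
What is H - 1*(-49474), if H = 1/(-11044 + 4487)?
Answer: 324401017/6557 ≈ 49474.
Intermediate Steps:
H = -1/6557 (H = 1/(-6557) = -1/6557 ≈ -0.00015251)
H - 1*(-49474) = -1/6557 - 1*(-49474) = -1/6557 + 49474 = 324401017/6557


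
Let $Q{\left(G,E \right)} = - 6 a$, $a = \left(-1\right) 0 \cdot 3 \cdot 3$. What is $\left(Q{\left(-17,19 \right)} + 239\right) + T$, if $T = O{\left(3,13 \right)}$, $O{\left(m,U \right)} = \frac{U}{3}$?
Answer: $\frac{730}{3} \approx 243.33$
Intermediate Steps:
$a = 0$ ($a = 0 \cdot 3 \cdot 3 = 0 \cdot 3 = 0$)
$O{\left(m,U \right)} = \frac{U}{3}$ ($O{\left(m,U \right)} = U \frac{1}{3} = \frac{U}{3}$)
$T = \frac{13}{3}$ ($T = \frac{1}{3} \cdot 13 = \frac{13}{3} \approx 4.3333$)
$Q{\left(G,E \right)} = 0$ ($Q{\left(G,E \right)} = \left(-6\right) 0 = 0$)
$\left(Q{\left(-17,19 \right)} + 239\right) + T = \left(0 + 239\right) + \frac{13}{3} = 239 + \frac{13}{3} = \frac{730}{3}$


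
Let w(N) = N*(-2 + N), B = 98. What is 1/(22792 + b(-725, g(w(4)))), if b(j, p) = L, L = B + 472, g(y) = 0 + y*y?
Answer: 1/23362 ≈ 4.2805e-5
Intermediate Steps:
g(y) = y**2 (g(y) = 0 + y**2 = y**2)
L = 570 (L = 98 + 472 = 570)
b(j, p) = 570
1/(22792 + b(-725, g(w(4)))) = 1/(22792 + 570) = 1/23362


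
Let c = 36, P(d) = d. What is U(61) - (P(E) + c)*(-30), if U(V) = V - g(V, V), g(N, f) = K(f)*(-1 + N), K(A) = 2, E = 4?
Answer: 1141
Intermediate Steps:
g(N, f) = -2 + 2*N (g(N, f) = 2*(-1 + N) = -2 + 2*N)
U(V) = 2 - V (U(V) = V - (-2 + 2*V) = V + (2 - 2*V) = 2 - V)
U(61) - (P(E) + c)*(-30) = (2 - 1*61) - (4 + 36)*(-30) = (2 - 61) - 40*(-30) = -59 - 1*(-1200) = -59 + 1200 = 1141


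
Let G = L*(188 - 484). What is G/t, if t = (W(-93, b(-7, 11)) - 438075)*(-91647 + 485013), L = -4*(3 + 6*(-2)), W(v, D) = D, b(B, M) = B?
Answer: 888/14360547001 ≈ 6.1836e-8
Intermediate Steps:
L = 36 (L = -4*(3 - 12) = -4*(-9) = 36)
G = -10656 (G = 36*(188 - 484) = 36*(-296) = -10656)
t = -172326564012 (t = (-7 - 438075)*(-91647 + 485013) = -438082*393366 = -172326564012)
G/t = -10656/(-172326564012) = -10656*(-1/172326564012) = 888/14360547001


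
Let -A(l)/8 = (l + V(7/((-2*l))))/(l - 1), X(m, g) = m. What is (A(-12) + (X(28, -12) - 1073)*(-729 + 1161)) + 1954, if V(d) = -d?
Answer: -17530249/39 ≈ -4.4949e+5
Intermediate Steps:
A(l) = -8*(l + 7/(2*l))/(-1 + l) (A(l) = -8*(l - 7/((-2*l)))/(l - 1) = -8*(l - 7*(-1/(2*l)))/(-1 + l) = -8*(l - (-7)/(2*l))/(-1 + l) = -8*(l + 7/(2*l))/(-1 + l))
(A(-12) + (X(28, -12) - 1073)*(-729 + 1161)) + 1954 = (4*(-7 - 2*(-12)²)/(-12*(-1 - 12)) + (28 - 1073)*(-729 + 1161)) + 1954 = (4*(-1/12)*(-7 - 2*144)/(-13) - 1045*432) + 1954 = (4*(-1/12)*(-1/13)*(-7 - 288) - 451440) + 1954 = (4*(-1/12)*(-1/13)*(-295) - 451440) + 1954 = (-295/39 - 451440) + 1954 = -17606455/39 + 1954 = -17530249/39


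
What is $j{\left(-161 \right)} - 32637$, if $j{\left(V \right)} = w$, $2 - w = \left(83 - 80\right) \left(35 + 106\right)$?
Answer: $-33058$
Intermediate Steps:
$w = -421$ ($w = 2 - \left(83 - 80\right) \left(35 + 106\right) = 2 - 3 \cdot 141 = 2 - 423 = -421$)
$j{\left(V \right)} = -421$
$j{\left(-161 \right)} - 32637 = -421 - 32637 = -33058$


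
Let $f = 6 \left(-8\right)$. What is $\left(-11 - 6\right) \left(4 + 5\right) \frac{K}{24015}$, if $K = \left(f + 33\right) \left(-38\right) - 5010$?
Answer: $\frac{45288}{1601} \approx 28.287$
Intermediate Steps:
$f = -48$
$K = -4440$ ($K = \left(-48 + 33\right) \left(-38\right) - 5010 = \left(-15\right) \left(-38\right) - 5010 = 570 - 5010 = -4440$)
$\left(-11 - 6\right) \left(4 + 5\right) \frac{K}{24015} = \left(-11 - 6\right) \left(4 + 5\right) \left(- \frac{4440}{24015}\right) = \left(-17\right) 9 \left(\left(-4440\right) \frac{1}{24015}\right) = \left(-153\right) \left(- \frac{296}{1601}\right) = \frac{45288}{1601}$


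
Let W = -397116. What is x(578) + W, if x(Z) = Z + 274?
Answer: -396264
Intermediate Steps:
x(Z) = 274 + Z
x(578) + W = (274 + 578) - 397116 = 852 - 397116 = -396264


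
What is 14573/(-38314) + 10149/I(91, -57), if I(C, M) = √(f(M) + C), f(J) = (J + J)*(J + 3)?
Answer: -14573/38314 + 10149*√6247/6247 ≈ 128.03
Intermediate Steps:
f(J) = 2*J*(3 + J) (f(J) = (2*J)*(3 + J) = 2*J*(3 + J))
I(C, M) = √(C + 2*M*(3 + M)) (I(C, M) = √(2*M*(3 + M) + C) = √(C + 2*M*(3 + M)))
14573/(-38314) + 10149/I(91, -57) = 14573/(-38314) + 10149/(√(91 + 2*(-57)*(3 - 57))) = 14573*(-1/38314) + 10149/(√(91 + 2*(-57)*(-54))) = -14573/38314 + 10149/(√(91 + 6156)) = -14573/38314 + 10149/(√6247) = -14573/38314 + 10149*(√6247/6247) = -14573/38314 + 10149*√6247/6247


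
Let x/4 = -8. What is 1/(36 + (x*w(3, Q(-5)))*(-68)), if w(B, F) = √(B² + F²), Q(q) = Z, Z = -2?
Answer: -9/15388348 + 136*√13/3847087 ≈ 0.00012688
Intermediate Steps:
x = -32 (x = 4*(-8) = -32)
Q(q) = -2
1/(36 + (x*w(3, Q(-5)))*(-68)) = 1/(36 - 32*√(3² + (-2)²)*(-68)) = 1/(36 - 32*√(9 + 4)*(-68)) = 1/(36 - 32*√13*(-68)) = 1/(36 + 2176*√13)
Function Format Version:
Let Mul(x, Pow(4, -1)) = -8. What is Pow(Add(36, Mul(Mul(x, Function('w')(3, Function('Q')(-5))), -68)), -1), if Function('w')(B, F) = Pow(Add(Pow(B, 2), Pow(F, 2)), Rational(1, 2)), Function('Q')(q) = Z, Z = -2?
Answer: Add(Rational(-9, 15388348), Mul(Rational(136, 3847087), Pow(13, Rational(1, 2)))) ≈ 0.00012688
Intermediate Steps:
x = -32 (x = Mul(4, -8) = -32)
Function('Q')(q) = -2
Pow(Add(36, Mul(Mul(x, Function('w')(3, Function('Q')(-5))), -68)), -1) = Pow(Add(36, Mul(Mul(-32, Pow(Add(Pow(3, 2), Pow(-2, 2)), Rational(1, 2))), -68)), -1) = Pow(Add(36, Mul(Mul(-32, Pow(Add(9, 4), Rational(1, 2))), -68)), -1) = Pow(Add(36, Mul(Mul(-32, Pow(13, Rational(1, 2))), -68)), -1) = Pow(Add(36, Mul(2176, Pow(13, Rational(1, 2)))), -1)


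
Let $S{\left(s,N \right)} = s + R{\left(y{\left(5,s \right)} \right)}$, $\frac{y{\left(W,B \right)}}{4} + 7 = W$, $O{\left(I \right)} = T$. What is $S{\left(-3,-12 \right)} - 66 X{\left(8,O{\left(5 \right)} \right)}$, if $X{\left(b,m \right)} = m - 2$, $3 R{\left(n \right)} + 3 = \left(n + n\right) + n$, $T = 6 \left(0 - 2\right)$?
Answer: $912$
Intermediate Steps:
$T = -12$ ($T = 6 \left(-2\right) = -12$)
$O{\left(I \right)} = -12$
$y{\left(W,B \right)} = -28 + 4 W$
$R{\left(n \right)} = -1 + n$ ($R{\left(n \right)} = -1 + \frac{\left(n + n\right) + n}{3} = -1 + \frac{2 n + n}{3} = -1 + \frac{3 n}{3} = -1 + n$)
$S{\left(s,N \right)} = -9 + s$ ($S{\left(s,N \right)} = s + \left(-1 + \left(-28 + 4 \cdot 5\right)\right) = s + \left(-1 + \left(-28 + 20\right)\right) = s - 9 = -9 + s$)
$X{\left(b,m \right)} = -2 + m$ ($X{\left(b,m \right)} = m - 2 = -2 + m$)
$S{\left(-3,-12 \right)} - 66 X{\left(8,O{\left(5 \right)} \right)} = \left(-9 - 3\right) - 66 \left(-2 - 12\right) = -12 - -924 = -12 + 924 = 912$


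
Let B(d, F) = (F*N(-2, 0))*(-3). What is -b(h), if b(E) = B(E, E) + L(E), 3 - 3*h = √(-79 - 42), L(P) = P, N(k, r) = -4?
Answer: -13 + 143*I/3 ≈ -13.0 + 47.667*I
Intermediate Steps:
B(d, F) = 12*F (B(d, F) = (F*(-4))*(-3) = -4*F*(-3) = 12*F)
h = 1 - 11*I/3 (h = 1 - √(-79 - 42)/3 = 1 - 11*I/3 ≈ 1.0 - 3.6667*I)
b(E) = 13*E (b(E) = 12*E + E = 13*E)
-b(h) = -13*(1 - 11*I/3) = -(13 - 143*I/3) = -13 + 143*I/3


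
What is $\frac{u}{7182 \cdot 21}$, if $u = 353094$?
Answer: $\frac{1201}{513} \approx 2.3411$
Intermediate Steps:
$\frac{u}{7182 \cdot 21} = \frac{353094}{7182 \cdot 21} = \frac{353094}{150822} = 353094 \cdot \frac{1}{150822} = \frac{1201}{513}$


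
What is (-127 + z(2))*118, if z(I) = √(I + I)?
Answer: -14750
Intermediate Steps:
z(I) = √2*√I (z(I) = √(2*I) = √2*√I)
(-127 + z(2))*118 = (-127 + √2*√2)*118 = (-127 + 2)*118 = -125*118 = -14750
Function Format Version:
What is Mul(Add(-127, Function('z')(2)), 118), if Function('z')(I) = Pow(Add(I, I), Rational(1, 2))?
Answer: -14750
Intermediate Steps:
Function('z')(I) = Mul(Pow(2, Rational(1, 2)), Pow(I, Rational(1, 2))) (Function('z')(I) = Pow(Mul(2, I), Rational(1, 2)) = Mul(Pow(2, Rational(1, 2)), Pow(I, Rational(1, 2))))
Mul(Add(-127, Function('z')(2)), 118) = Mul(Add(-127, Mul(Pow(2, Rational(1, 2)), Pow(2, Rational(1, 2)))), 118) = Mul(Add(-127, 2), 118) = Mul(-125, 118) = -14750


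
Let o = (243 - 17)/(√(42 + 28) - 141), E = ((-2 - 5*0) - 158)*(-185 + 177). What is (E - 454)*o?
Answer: -26321316/19811 - 186676*√70/19811 ≈ -1407.5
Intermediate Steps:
E = 1280 (E = ((-2 + 0) - 158)*(-8) = (-2 - 158)*(-8) = -160*(-8) = 1280)
o = 226/(-141 + √70) (o = 226/(√70 - 141) = 226/(-141 + √70) ≈ -1.7039)
(E - 454)*o = (1280 - 454)*(-31866/19811 - 226*√70/19811) = 826*(-31866/19811 - 226*√70/19811) = -26321316/19811 - 186676*√70/19811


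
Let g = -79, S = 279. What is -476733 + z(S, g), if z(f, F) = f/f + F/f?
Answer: -133008307/279 ≈ -4.7673e+5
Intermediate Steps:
z(f, F) = 1 + F/f
-476733 + z(S, g) = -476733 + (-79 + 279)/279 = -476733 + (1/279)*200 = -476733 + 200/279 = -133008307/279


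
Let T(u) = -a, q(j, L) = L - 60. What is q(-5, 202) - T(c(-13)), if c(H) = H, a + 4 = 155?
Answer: 293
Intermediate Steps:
a = 151 (a = -4 + 155 = 151)
q(j, L) = -60 + L
T(u) = -151 (T(u) = -1*151 = -151)
q(-5, 202) - T(c(-13)) = (-60 + 202) - 1*(-151) = 142 + 151 = 293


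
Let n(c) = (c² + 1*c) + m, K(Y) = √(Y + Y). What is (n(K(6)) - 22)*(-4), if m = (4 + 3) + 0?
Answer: 12 - 8*√3 ≈ -1.8564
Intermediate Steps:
K(Y) = √2*√Y (K(Y) = √(2*Y) = √2*√Y)
m = 7 (m = 7 + 0 = 7)
n(c) = 7 + c + c² (n(c) = (c² + 1*c) + 7 = (c² + c) + 7 = (c + c²) + 7 = 7 + c + c²)
(n(K(6)) - 22)*(-4) = ((7 + √2*√6 + (√2*√6)²) - 22)*(-4) = ((7 + 2*√3 + (2*√3)²) - 22)*(-4) = ((7 + 2*√3 + 12) - 22)*(-4) = ((19 + 2*√3) - 22)*(-4) = (-3 + 2*√3)*(-4) = 12 - 8*√3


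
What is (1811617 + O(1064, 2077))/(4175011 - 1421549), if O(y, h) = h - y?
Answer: 906315/1376731 ≈ 0.65831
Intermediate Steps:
(1811617 + O(1064, 2077))/(4175011 - 1421549) = (1811617 + (2077 - 1*1064))/(4175011 - 1421549) = (1811617 + (2077 - 1064))/2753462 = (1811617 + 1013)*(1/2753462) = 1812630*(1/2753462) = 906315/1376731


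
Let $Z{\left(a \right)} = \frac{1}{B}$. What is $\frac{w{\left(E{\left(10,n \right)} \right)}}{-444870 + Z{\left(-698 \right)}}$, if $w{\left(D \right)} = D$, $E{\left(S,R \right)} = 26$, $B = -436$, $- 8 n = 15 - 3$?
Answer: $- \frac{11336}{193963321} \approx -5.8444 \cdot 10^{-5}$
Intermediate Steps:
$n = - \frac{3}{2}$ ($n = - \frac{15 - 3}{8} = \left(- \frac{1}{8}\right) 12 = - \frac{3}{2} \approx -1.5$)
$Z{\left(a \right)} = - \frac{1}{436}$ ($Z{\left(a \right)} = \frac{1}{-436} = - \frac{1}{436}$)
$\frac{w{\left(E{\left(10,n \right)} \right)}}{-444870 + Z{\left(-698 \right)}} = \frac{26}{-444870 - \frac{1}{436}} = \frac{26}{- \frac{193963321}{436}} = 26 \left(- \frac{436}{193963321}\right) = - \frac{11336}{193963321}$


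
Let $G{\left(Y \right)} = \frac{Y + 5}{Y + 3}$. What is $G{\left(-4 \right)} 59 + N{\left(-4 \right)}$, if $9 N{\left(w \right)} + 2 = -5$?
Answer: $- \frac{538}{9} \approx -59.778$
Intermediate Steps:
$G{\left(Y \right)} = \frac{5 + Y}{3 + Y}$
$N{\left(w \right)} = - \frac{7}{9}$ ($N{\left(w \right)} = - \frac{2}{9} + \frac{1}{9} \left(-5\right) = - \frac{2}{9} - \frac{5}{9} = - \frac{7}{9}$)
$G{\left(-4 \right)} 59 + N{\left(-4 \right)} = \frac{5 - 4}{3 - 4} \cdot 59 - \frac{7}{9} = \frac{1}{-1} \cdot 1 \cdot 59 - \frac{7}{9} = \left(-1\right) 1 \cdot 59 - \frac{7}{9} = \left(-1\right) 59 - \frac{7}{9} = -59 - \frac{7}{9} = - \frac{538}{9}$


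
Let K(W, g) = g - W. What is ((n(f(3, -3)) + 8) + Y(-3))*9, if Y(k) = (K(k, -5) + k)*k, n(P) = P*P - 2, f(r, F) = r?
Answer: 270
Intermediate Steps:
n(P) = -2 + P² (n(P) = P² - 2 = -2 + P²)
Y(k) = -5*k (Y(k) = ((-5 - k) + k)*k = -5*k)
((n(f(3, -3)) + 8) + Y(-3))*9 = (((-2 + 3²) + 8) - 5*(-3))*9 = (((-2 + 9) + 8) + 15)*9 = ((7 + 8) + 15)*9 = (15 + 15)*9 = 30*9 = 270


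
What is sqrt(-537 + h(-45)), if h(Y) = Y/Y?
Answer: 2*I*sqrt(134) ≈ 23.152*I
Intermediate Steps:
h(Y) = 1
sqrt(-537 + h(-45)) = sqrt(-537 + 1) = sqrt(-536) = 2*I*sqrt(134)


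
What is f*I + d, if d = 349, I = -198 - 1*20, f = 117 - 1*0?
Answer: -25157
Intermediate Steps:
f = 117 (f = 117 + 0 = 117)
I = -218 (I = -198 - 20 = -218)
f*I + d = 117*(-218) + 349 = -25506 + 349 = -25157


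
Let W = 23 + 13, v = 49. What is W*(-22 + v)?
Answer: 972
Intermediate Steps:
W = 36
W*(-22 + v) = 36*(-22 + 49) = 36*27 = 972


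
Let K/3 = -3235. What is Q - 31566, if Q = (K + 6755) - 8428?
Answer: -42944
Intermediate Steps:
K = -9705 (K = 3*(-3235) = -9705)
Q = -11378 (Q = (-9705 + 6755) - 8428 = -2950 - 8428 = -11378)
Q - 31566 = -11378 - 31566 = -42944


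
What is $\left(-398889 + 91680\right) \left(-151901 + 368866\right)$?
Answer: $-66653600685$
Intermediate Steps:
$\left(-398889 + 91680\right) \left(-151901 + 368866\right) = \left(-307209\right) 216965 = -66653600685$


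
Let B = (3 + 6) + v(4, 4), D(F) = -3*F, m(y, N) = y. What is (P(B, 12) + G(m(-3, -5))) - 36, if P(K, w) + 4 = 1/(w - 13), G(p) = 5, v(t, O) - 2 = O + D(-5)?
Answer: -36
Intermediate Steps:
v(t, O) = 17 + O (v(t, O) = 2 + (O - 3*(-5)) = 2 + (O + 15) = 2 + (15 + O) = 17 + O)
B = 30 (B = (3 + 6) + (17 + 4) = 9 + 21 = 30)
P(K, w) = -4 + 1/(-13 + w) (P(K, w) = -4 + 1/(w - 13) = -4 + 1/(-13 + w))
(P(B, 12) + G(m(-3, -5))) - 36 = ((53 - 4*12)/(-13 + 12) + 5) - 36 = ((53 - 48)/(-1) + 5) - 36 = (-1*5 + 5) - 36 = (-5 + 5) - 36 = 0 - 36 = -36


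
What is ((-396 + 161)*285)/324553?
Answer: -66975/324553 ≈ -0.20636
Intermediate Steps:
((-396 + 161)*285)/324553 = -235*285*(1/324553) = -66975*1/324553 = -66975/324553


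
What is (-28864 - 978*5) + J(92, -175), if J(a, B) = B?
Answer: -33929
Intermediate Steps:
(-28864 - 978*5) + J(92, -175) = (-28864 - 978*5) - 175 = (-28864 - 4890) - 175 = -33754 - 175 = -33929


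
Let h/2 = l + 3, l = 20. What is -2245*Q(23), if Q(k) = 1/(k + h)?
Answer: -2245/69 ≈ -32.536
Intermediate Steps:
h = 46 (h = 2*(20 + 3) = 2*23 = 46)
Q(k) = 1/(46 + k) (Q(k) = 1/(k + 46) = 1/(46 + k))
-2245*Q(23) = -2245/(46 + 23) = -2245/69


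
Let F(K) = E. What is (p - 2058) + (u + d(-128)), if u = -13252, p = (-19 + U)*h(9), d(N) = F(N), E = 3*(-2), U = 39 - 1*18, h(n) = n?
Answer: -15298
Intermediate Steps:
U = 21 (U = 39 - 18 = 21)
E = -6
F(K) = -6
d(N) = -6
p = 18 (p = (-19 + 21)*9 = 2*9 = 18)
(p - 2058) + (u + d(-128)) = (18 - 2058) + (-13252 - 6) = -2040 - 13258 = -15298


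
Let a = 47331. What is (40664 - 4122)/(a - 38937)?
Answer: 18271/4197 ≈ 4.3533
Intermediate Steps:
(40664 - 4122)/(a - 38937) = (40664 - 4122)/(47331 - 38937) = 36542/8394 = 36542*(1/8394) = 18271/4197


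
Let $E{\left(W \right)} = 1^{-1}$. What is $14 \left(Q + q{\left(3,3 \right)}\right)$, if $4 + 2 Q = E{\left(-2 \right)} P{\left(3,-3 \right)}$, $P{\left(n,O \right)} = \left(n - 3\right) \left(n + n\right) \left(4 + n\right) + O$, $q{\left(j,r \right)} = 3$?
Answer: $-7$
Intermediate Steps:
$E{\left(W \right)} = 1$
$P{\left(n,O \right)} = O + 2 n \left(-3 + n\right) \left(4 + n\right)$ ($P{\left(n,O \right)} = \left(-3 + n\right) 2 n \left(4 + n\right) + O = 2 n \left(-3 + n\right) \left(4 + n\right) + O = O + 2 n \left(-3 + n\right) \left(4 + n\right)$)
$Q = - \frac{7}{2}$ ($Q = -2 + \frac{1 \left(-3 - 72 + 2 \cdot 3^{2} + 2 \cdot 3^{3}\right)}{2} = -2 + \frac{1 \left(-3 - 72 + 2 \cdot 9 + 2 \cdot 27\right)}{2} = -2 + \frac{1 \left(-3 - 72 + 18 + 54\right)}{2} = -2 + \frac{1 \left(-3\right)}{2} = -2 + \frac{1}{2} \left(-3\right) = -2 - \frac{3}{2} = - \frac{7}{2} \approx -3.5$)
$14 \left(Q + q{\left(3,3 \right)}\right) = 14 \left(- \frac{7}{2} + 3\right) = 14 \left(- \frac{1}{2}\right) = -7$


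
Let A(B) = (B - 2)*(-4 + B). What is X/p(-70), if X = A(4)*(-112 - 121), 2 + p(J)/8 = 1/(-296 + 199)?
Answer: 0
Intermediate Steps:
A(B) = (-4 + B)*(-2 + B) (A(B) = (-2 + B)*(-4 + B) = (-4 + B)*(-2 + B))
p(J) = -1560/97 (p(J) = -16 + 8/(-296 + 199) = -16 + 8/(-97) = -16 + 8*(-1/97) = -16 - 8/97 = -1560/97)
X = 0 (X = (8 + 4**2 - 6*4)*(-112 - 121) = (8 + 16 - 24)*(-233) = 0*(-233) = 0)
X/p(-70) = 0/(-1560/97) = 0*(-97/1560) = 0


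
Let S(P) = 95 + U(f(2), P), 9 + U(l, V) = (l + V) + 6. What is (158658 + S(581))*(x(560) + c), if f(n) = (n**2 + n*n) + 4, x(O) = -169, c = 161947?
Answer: 25778191854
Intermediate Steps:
f(n) = 4 + 2*n**2 (f(n) = (n**2 + n**2) + 4 = 2*n**2 + 4 = 4 + 2*n**2)
U(l, V) = -3 + V + l (U(l, V) = -9 + ((l + V) + 6) = -9 + ((V + l) + 6) = -9 + (6 + V + l) = -3 + V + l)
S(P) = 104 + P (S(P) = 95 + (-3 + P + (4 + 2*2**2)) = 95 + (-3 + P + (4 + 2*4)) = 95 + (-3 + P + (4 + 8)) = 95 + (-3 + P + 12) = 95 + (9 + P) = 104 + P)
(158658 + S(581))*(x(560) + c) = (158658 + (104 + 581))*(-169 + 161947) = (158658 + 685)*161778 = 159343*161778 = 25778191854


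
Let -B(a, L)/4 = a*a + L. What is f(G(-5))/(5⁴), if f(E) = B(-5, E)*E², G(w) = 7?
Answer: -6272/625 ≈ -10.035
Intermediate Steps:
B(a, L) = -4*L - 4*a² (B(a, L) = -4*(a*a + L) = -4*(a² + L) = -4*(L + a²) = -4*L - 4*a²)
f(E) = E²*(-100 - 4*E) (f(E) = (-4*E - 4*(-5)²)*E² = (-4*E - 4*25)*E² = (-4*E - 100)*E² = (-100 - 4*E)*E² = E²*(-100 - 4*E))
f(G(-5))/(5⁴) = (4*7²*(-25 - 1*7))/(5⁴) = (4*49*(-25 - 7))/625 = (4*49*(-32))*(1/625) = -6272*1/625 = -6272/625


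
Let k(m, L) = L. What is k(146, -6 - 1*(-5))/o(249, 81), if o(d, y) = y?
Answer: -1/81 ≈ -0.012346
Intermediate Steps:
k(146, -6 - 1*(-5))/o(249, 81) = (-6 - 1*(-5))/81 = (-6 + 5)*(1/81) = -1*1/81 = -1/81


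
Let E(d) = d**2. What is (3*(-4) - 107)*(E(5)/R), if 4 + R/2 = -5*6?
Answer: 175/4 ≈ 43.750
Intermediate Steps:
R = -68 (R = -8 + 2*(-5*6) = -8 + 2*(-30) = -8 - 60 = -68)
(3*(-4) - 107)*(E(5)/R) = (3*(-4) - 107)*(5**2/(-68)) = (-12 - 107)*(25*(-1/68)) = -119*(-25/68) = 175/4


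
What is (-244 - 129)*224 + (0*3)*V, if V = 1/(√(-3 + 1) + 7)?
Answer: -83552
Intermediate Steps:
V = 1/(7 + I*√2) (V = 1/(√(-2) + 7) = 1/(I*√2 + 7) = 1/(7 + I*√2) ≈ 0.13725 - 0.02773*I)
(-244 - 129)*224 + (0*3)*V = (-244 - 129)*224 + (0*3)*(7/51 - I*√2/51) = -373*224 + 0*(7/51 - I*√2/51) = -83552 + 0 = -83552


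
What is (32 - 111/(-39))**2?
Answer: 205209/169 ≈ 1214.3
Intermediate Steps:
(32 - 111/(-39))**2 = (32 - 111*(-1/39))**2 = (32 + 37/13)**2 = (453/13)**2 = 205209/169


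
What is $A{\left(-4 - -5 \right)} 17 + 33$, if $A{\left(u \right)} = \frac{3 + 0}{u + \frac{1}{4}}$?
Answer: $\frac{369}{5} \approx 73.8$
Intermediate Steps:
$A{\left(u \right)} = \frac{3}{\frac{1}{4} + u}$ ($A{\left(u \right)} = \frac{3}{u + \frac{1}{4}} = \frac{3}{\frac{1}{4} + u}$)
$A{\left(-4 - -5 \right)} 17 + 33 = \frac{12}{1 + 4 \left(-4 - -5\right)} 17 + 33 = \frac{12}{1 + 4 \left(-4 + 5\right)} 17 + 33 = \frac{12}{1 + 4 \cdot 1} \cdot 17 + 33 = \frac{12}{1 + 4} \cdot 17 + 33 = \frac{12}{5} \cdot 17 + 33 = \frac{204}{5} + 33 = \frac{369}{5}$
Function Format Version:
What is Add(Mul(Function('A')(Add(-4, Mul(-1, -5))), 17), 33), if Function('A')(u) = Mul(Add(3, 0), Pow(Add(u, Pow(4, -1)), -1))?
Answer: Rational(369, 5) ≈ 73.800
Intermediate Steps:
Function('A')(u) = Mul(3, Pow(Add(Rational(1, 4), u), -1)) (Function('A')(u) = Mul(3, Pow(Add(u, Rational(1, 4)), -1)) = Mul(3, Pow(Add(Rational(1, 4), u), -1)))
Add(Mul(Function('A')(Add(-4, Mul(-1, -5))), 17), 33) = Add(Mul(Mul(12, Pow(Add(1, Mul(4, Add(-4, Mul(-1, -5)))), -1)), 17), 33) = Add(Mul(Mul(12, Pow(Add(1, Mul(4, Add(-4, 5))), -1)), 17), 33) = Add(Mul(Mul(12, Pow(Add(1, Mul(4, 1)), -1)), 17), 33) = Add(Mul(Mul(12, Pow(Add(1, 4), -1)), 17), 33) = Add(Mul(Mul(12, Pow(5, -1)), 17), 33) = Add(Mul(Mul(12, Rational(1, 5)), 17), 33) = Add(Mul(Rational(12, 5), 17), 33) = Add(Rational(204, 5), 33) = Rational(369, 5)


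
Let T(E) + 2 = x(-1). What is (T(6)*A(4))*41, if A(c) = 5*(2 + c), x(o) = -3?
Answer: -6150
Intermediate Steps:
T(E) = -5 (T(E) = -2 - 3 = -5)
A(c) = 10 + 5*c
(T(6)*A(4))*41 = -5*(10 + 5*4)*41 = -5*(10 + 20)*41 = -5*30*41 = -150*41 = -6150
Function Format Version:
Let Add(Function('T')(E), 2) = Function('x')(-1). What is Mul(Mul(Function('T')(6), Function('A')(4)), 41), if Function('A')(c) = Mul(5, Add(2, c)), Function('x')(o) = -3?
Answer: -6150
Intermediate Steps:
Function('T')(E) = -5 (Function('T')(E) = Add(-2, -3) = -5)
Function('A')(c) = Add(10, Mul(5, c))
Mul(Mul(Function('T')(6), Function('A')(4)), 41) = Mul(Mul(-5, Add(10, Mul(5, 4))), 41) = Mul(Mul(-5, Add(10, 20)), 41) = Mul(Mul(-5, 30), 41) = Mul(-150, 41) = -6150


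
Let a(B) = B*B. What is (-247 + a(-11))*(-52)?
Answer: 6552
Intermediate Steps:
a(B) = B²
(-247 + a(-11))*(-52) = (-247 + (-11)²)*(-52) = (-247 + 121)*(-52) = -126*(-52) = 6552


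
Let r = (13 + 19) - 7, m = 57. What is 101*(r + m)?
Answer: 8282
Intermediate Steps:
r = 25 (r = 32 - 7 = 25)
101*(r + m) = 101*(25 + 57) = 101*82 = 8282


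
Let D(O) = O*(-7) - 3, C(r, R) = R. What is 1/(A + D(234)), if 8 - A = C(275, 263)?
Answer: -1/1896 ≈ -0.00052743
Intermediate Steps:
D(O) = -3 - 7*O (D(O) = -7*O - 3 = -3 - 7*O)
A = -255 (A = 8 - 1*263 = 8 - 263 = -255)
1/(A + D(234)) = 1/(-255 + (-3 - 7*234)) = 1/(-255 + (-3 - 1638)) = 1/(-255 - 1641) = 1/(-1896) = -1/1896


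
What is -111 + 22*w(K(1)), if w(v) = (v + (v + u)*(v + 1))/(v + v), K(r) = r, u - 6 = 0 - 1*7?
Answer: -100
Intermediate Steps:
u = -1 (u = 6 + (0 - 1*7) = 6 + (0 - 7) = 6 - 7 = -1)
w(v) = (v + (1 + v)*(-1 + v))/(2*v) (w(v) = (v + (v - 1)*(v + 1))/(v + v) = (v + (-1 + v)*(1 + v))/((2*v)) = (v + (1 + v)*(-1 + v))*(1/(2*v)) = (v + (1 + v)*(-1 + v))/(2*v))
-111 + 22*w(K(1)) = -111 + 22*((½)*(-1 + 1*(1 + 1))/1) = -111 + 22*((½)*1*(-1 + 1*2)) = -111 + 22*((½)*1*(-1 + 2)) = -111 + 22*((½)*1*1) = -111 + 22*(½) = -111 + 11 = -100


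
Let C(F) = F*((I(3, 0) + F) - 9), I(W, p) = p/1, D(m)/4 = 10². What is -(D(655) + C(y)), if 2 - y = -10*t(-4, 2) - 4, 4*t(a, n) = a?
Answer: -452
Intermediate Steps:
D(m) = 400 (D(m) = 4*10² = 4*100 = 400)
t(a, n) = a/4
I(W, p) = p (I(W, p) = p*1 = p)
y = -4 (y = 2 - (-5*(-4)/2 - 4) = 2 - (-10*(-1) - 4) = 2 - (10 - 4) = 2 - 1*6 = 2 - 6 = -4)
C(F) = F*(-9 + F) (C(F) = F*((0 + F) - 9) = F*(F - 9) = F*(-9 + F))
-(D(655) + C(y)) = -(400 - 4*(-9 - 4)) = -(400 - 4*(-13)) = -(400 + 52) = -1*452 = -452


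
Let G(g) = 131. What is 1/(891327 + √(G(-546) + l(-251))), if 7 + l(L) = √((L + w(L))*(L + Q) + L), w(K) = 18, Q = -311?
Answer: 1/(891327 + √(124 + √130695)) ≈ 1.1219e-6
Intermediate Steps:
l(L) = -7 + √(L + (-311 + L)*(18 + L)) (l(L) = -7 + √((L + 18)*(L - 311) + L) = -7 + √((18 + L)*(-311 + L) + L) = -7 + √((-311 + L)*(18 + L) + L) = -7 + √(L + (-311 + L)*(18 + L)))
1/(891327 + √(G(-546) + l(-251))) = 1/(891327 + √(131 + (-7 + √(-5598 + (-251)² - 292*(-251))))) = 1/(891327 + √(131 + (-7 + √(-5598 + 63001 + 73292)))) = 1/(891327 + √(131 + (-7 + √130695))) = 1/(891327 + √(124 + √130695))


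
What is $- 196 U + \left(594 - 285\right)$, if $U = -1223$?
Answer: $240017$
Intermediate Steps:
$- 196 U + \left(594 - 285\right) = \left(-196\right) \left(-1223\right) + \left(594 - 285\right) = 239708 + \left(594 - 285\right) = 239708 + 309 = 240017$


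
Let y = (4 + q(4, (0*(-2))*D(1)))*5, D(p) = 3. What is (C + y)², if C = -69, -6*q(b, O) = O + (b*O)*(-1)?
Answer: 2401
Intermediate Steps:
q(b, O) = -O/6 + O*b/6 (q(b, O) = -(O + (b*O)*(-1))/6 = -(O + (O*b)*(-1))/6 = -(O - O*b)/6 = -O/6 + O*b/6)
y = 20 (y = (4 + ((0*(-2))*3)*(-1 + 4)/6)*5 = (4 + (⅙)*(0*3)*3)*5 = (4 + (⅙)*0*3)*5 = (4 + 0)*5 = 4*5 = 20)
(C + y)² = (-69 + 20)² = (-49)² = 2401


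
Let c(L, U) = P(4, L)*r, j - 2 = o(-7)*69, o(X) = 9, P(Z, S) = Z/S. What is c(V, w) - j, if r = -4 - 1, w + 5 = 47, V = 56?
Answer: -8727/14 ≈ -623.36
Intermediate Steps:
w = 42 (w = -5 + 47 = 42)
j = 623 (j = 2 + 9*69 = 2 + 621 = 623)
r = -5
c(L, U) = -20/L (c(L, U) = (4/L)*(-5) = -20/L)
c(V, w) - j = -20/56 - 1*623 = -20*1/56 - 623 = -5/14 - 623 = -8727/14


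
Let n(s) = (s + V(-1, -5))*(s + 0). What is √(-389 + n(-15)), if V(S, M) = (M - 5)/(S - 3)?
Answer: I*√806/2 ≈ 14.195*I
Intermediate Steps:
V(S, M) = (-5 + M)/(-3 + S)
n(s) = s*(5/2 + s) (n(s) = (s + (-5 - 5)/(-3 - 1))*(s + 0) = (s - 10/(-4))*s = (s - ¼*(-10))*s = (s + 5/2)*s = (5/2 + s)*s = s*(5/2 + s))
√(-389 + n(-15)) = √(-389 + (½)*(-15)*(5 + 2*(-15))) = √(-389 + (½)*(-15)*(5 - 30)) = √(-389 + (½)*(-15)*(-25)) = √(-389 + 375/2) = √(-403/2) = I*√806/2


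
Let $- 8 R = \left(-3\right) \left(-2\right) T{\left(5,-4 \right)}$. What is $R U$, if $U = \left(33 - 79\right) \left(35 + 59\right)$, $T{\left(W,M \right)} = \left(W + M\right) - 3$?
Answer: $-6486$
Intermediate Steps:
$T{\left(W,M \right)} = -3 + M + W$ ($T{\left(W,M \right)} = \left(M + W\right) - 3 = -3 + M + W$)
$U = -4324$ ($U = \left(-46\right) 94 = -4324$)
$R = \frac{3}{2}$ ($R = - \frac{\left(-3\right) \left(-2\right) \left(-3 - 4 + 5\right)}{8} = - \frac{6 \left(-2\right)}{8} = \left(- \frac{1}{8}\right) \left(-12\right) = \frac{3}{2} \approx 1.5$)
$R U = \frac{3}{2} \left(-4324\right) = -6486$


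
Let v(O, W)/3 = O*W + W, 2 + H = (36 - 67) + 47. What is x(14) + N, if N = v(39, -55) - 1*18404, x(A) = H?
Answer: -24990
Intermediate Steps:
H = 14 (H = -2 + ((36 - 67) + 47) = -2 + (-31 + 47) = -2 + 16 = 14)
v(O, W) = 3*W + 3*O*W (v(O, W) = 3*(O*W + W) = 3*(W + O*W) = 3*W + 3*O*W)
x(A) = 14
N = -25004 (N = 3*(-55)*(1 + 39) - 1*18404 = 3*(-55)*40 - 18404 = -6600 - 18404 = -25004)
x(14) + N = 14 - 25004 = -24990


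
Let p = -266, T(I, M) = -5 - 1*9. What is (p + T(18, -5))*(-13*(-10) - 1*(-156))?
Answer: -80080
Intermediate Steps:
T(I, M) = -14 (T(I, M) = -5 - 9 = -14)
(p + T(18, -5))*(-13*(-10) - 1*(-156)) = (-266 - 14)*(-13*(-10) - 1*(-156)) = -280*(130 + 156) = -280*286 = -80080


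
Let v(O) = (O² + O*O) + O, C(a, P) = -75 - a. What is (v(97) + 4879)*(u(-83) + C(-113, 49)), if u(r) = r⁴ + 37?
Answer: 1129225074424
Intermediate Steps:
u(r) = 37 + r⁴
v(O) = O + 2*O² (v(O) = (O² + O²) + O = 2*O² + O = O + 2*O²)
(v(97) + 4879)*(u(-83) + C(-113, 49)) = (97*(1 + 2*97) + 4879)*((37 + (-83)⁴) + (-75 - 1*(-113))) = (97*(1 + 194) + 4879)*((37 + 47458321) + (-75 + 113)) = (97*195 + 4879)*(47458358 + 38) = (18915 + 4879)*47458396 = 23794*47458396 = 1129225074424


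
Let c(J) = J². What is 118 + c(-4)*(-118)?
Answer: -1770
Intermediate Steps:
118 + c(-4)*(-118) = 118 + (-4)²*(-118) = 118 + 16*(-118) = 118 - 1888 = -1770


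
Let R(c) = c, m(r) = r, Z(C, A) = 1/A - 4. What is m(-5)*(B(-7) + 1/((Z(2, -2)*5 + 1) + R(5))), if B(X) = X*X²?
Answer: 56605/33 ≈ 1715.3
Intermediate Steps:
Z(C, A) = -4 + 1/A
B(X) = X³
m(-5)*(B(-7) + 1/((Z(2, -2)*5 + 1) + R(5))) = -5*((-7)³ + 1/(((-4 + 1/(-2))*5 + 1) + 5)) = -5*(-343 + 1/(((-4 - ½)*5 + 1) + 5)) = -5*(-343 + 1/((-9/2*5 + 1) + 5)) = -5*(-343 + 1/((-45/2 + 1) + 5)) = -5*(-343 + 1/(-43/2 + 5)) = -5*(-343 + 1/(-33/2)) = -5*(-343 - 2/33) = -5*(-11321/33) = 56605/33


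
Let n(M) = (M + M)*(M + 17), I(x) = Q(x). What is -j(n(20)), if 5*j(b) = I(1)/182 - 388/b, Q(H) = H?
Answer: 4321/84175 ≈ 0.051334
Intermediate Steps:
I(x) = x
n(M) = 2*M*(17 + M) (n(M) = (2*M)*(17 + M) = 2*M*(17 + M))
j(b) = 1/910 - 388/(5*b) (j(b) = (1/182 - 388/b)/5 = 1/910 - 388/(5*b))
-j(n(20)) = -(-70616 + 2*20*(17 + 20))/(910*(2*20*(17 + 20))) = -(-70616 + 2*20*37)/(910*(2*20*37)) = -(-70616 + 1480)/(910*1480) = -(-69136)/(910*1480) = -1*(-4321/84175) = 4321/84175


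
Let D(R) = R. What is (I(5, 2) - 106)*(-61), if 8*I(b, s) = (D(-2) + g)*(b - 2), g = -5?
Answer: 53009/8 ≈ 6626.1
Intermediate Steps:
I(b, s) = 7/4 - 7*b/8 (I(b, s) = ((-2 - 5)*(b - 2))/8 = (-7*(-2 + b))/8 = (14 - 7*b)/8 = 7/4 - 7*b/8)
(I(5, 2) - 106)*(-61) = ((7/4 - 7/8*5) - 106)*(-61) = ((7/4 - 35/8) - 106)*(-61) = (-21/8 - 106)*(-61) = -869/8*(-61) = 53009/8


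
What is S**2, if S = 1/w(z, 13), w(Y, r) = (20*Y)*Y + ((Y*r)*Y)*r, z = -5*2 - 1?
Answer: 1/522991161 ≈ 1.9121e-9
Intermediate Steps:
z = -11 (z = -10 - 1 = -11)
w(Y, r) = 20*Y**2 + Y**2*r**2 (w(Y, r) = 20*Y**2 + (r*Y**2)*r = 20*Y**2 + Y**2*r**2)
S = 1/22869 (S = 1/((-11)**2*(20 + 13**2)) = 1/(121*(20 + 169)) = 1/(121*189) = 1/22869 ≈ 4.3727e-5)
S**2 = (1/22869)**2 = 1/522991161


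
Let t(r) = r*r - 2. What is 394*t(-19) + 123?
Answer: 141569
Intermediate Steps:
t(r) = -2 + r² (t(r) = r² - 2 = -2 + r²)
394*t(-19) + 123 = 394*(-2 + (-19)²) + 123 = 394*(-2 + 361) + 123 = 394*359 + 123 = 141446 + 123 = 141569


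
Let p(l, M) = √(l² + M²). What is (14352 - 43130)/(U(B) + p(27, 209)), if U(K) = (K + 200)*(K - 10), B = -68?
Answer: 148149144/52981603 + 14389*√44410/52981603 ≈ 2.8535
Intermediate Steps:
U(K) = (-10 + K)*(200 + K) (U(K) = (200 + K)*(-10 + K) = (-10 + K)*(200 + K))
p(l, M) = √(M² + l²)
(14352 - 43130)/(U(B) + p(27, 209)) = (14352 - 43130)/((-2000 + (-68)² + 190*(-68)) + √(209² + 27²)) = -28778/((-2000 + 4624 - 12920) + √(43681 + 729)) = -28778/(-10296 + √44410)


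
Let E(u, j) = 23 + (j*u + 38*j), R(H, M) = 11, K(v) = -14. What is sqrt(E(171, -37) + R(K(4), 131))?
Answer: I*sqrt(7699) ≈ 87.744*I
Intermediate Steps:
E(u, j) = 23 + 38*j + j*u (E(u, j) = 23 + (38*j + j*u) = 23 + 38*j + j*u)
sqrt(E(171, -37) + R(K(4), 131)) = sqrt((23 + 38*(-37) - 37*171) + 11) = sqrt((23 - 1406 - 6327) + 11) = sqrt(-7710 + 11) = sqrt(-7699) = I*sqrt(7699)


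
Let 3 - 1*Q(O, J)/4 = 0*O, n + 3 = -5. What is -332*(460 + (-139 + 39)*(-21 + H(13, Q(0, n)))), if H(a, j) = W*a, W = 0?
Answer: -849920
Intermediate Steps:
n = -8 (n = -3 - 5 = -8)
Q(O, J) = 12 (Q(O, J) = 12 - 0*O = 12 - 4*0 = 12 + 0 = 12)
H(a, j) = 0 (H(a, j) = 0*a = 0)
-332*(460 + (-139 + 39)*(-21 + H(13, Q(0, n)))) = -332*(460 + (-139 + 39)*(-21 + 0)) = -332*(460 - 100*(-21)) = -332*(460 + 2100) = -332*2560 = -849920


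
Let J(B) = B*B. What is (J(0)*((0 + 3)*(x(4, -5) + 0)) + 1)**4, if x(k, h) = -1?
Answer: 1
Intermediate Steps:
J(B) = B**2
(J(0)*((0 + 3)*(x(4, -5) + 0)) + 1)**4 = (0**2*((0 + 3)*(-1 + 0)) + 1)**4 = (0*(3*(-1)) + 1)**4 = (0*(-3) + 1)**4 = (0 + 1)**4 = 1**4 = 1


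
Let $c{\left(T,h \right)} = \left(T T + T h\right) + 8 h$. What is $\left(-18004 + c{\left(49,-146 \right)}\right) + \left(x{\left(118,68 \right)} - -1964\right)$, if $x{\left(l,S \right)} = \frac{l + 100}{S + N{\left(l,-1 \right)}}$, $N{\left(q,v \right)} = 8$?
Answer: $- \frac{834409}{38} \approx -21958.0$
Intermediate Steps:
$x{\left(l,S \right)} = \frac{100 + l}{8 + S}$ ($x{\left(l,S \right)} = \frac{l + 100}{S + 8} = \frac{100 + l}{8 + S}$)
$c{\left(T,h \right)} = T^{2} + 8 h + T h$ ($c{\left(T,h \right)} = \left(T^{2} + T h\right) + 8 h = T^{2} + 8 h + T h$)
$\left(-18004 + c{\left(49,-146 \right)}\right) + \left(x{\left(118,68 \right)} - -1964\right) = \left(-18004 + \left(49^{2} + 8 \left(-146\right) + 49 \left(-146\right)\right)\right) + \left(\frac{100 + 118}{8 + 68} - -1964\right) = \left(-18004 - 5921\right) + \left(\frac{1}{76} \cdot 218 + 1964\right) = -23925 + \left(\frac{109}{38} + 1964\right) = -23925 + \frac{74741}{38} = - \frac{834409}{38}$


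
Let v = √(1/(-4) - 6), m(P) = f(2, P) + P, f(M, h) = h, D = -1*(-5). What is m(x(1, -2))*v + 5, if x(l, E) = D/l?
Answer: 5 + 25*I ≈ 5.0 + 25.0*I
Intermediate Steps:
D = 5
x(l, E) = 5/l
m(P) = 2*P (m(P) = P + P = 2*P)
v = 5*I/2 (v = √(-¼ - 6) = √(-25/4) = 5*I/2 ≈ 2.5*I)
m(x(1, -2))*v + 5 = (2*(5/1))*(5*I/2) + 5 = (2*(5*1))*(5*I/2) + 5 = (2*5)*(5*I/2) + 5 = 10*(5*I/2) + 5 = 25*I + 5 = 5 + 25*I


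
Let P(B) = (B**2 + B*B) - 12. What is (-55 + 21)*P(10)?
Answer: -6392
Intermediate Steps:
P(B) = -12 + 2*B**2 (P(B) = (B**2 + B**2) - 12 = 2*B**2 - 12 = -12 + 2*B**2)
(-55 + 21)*P(10) = (-55 + 21)*(-12 + 2*10**2) = -34*(-12 + 2*100) = -34*(-12 + 200) = -34*188 = -6392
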